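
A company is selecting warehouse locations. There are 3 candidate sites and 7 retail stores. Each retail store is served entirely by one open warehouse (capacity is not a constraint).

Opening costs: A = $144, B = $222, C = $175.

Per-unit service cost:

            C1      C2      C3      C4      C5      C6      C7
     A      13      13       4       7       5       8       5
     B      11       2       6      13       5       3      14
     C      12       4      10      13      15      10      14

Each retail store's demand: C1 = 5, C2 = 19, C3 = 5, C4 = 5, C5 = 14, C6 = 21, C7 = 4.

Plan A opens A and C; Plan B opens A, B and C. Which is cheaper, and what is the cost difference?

Plan A is cheaper by 74.

Plan A: {A, C}: C1→C 12·5=60, C2→C 4·19=76, C3→A 4·5=20, C4→A 7·5=35, C5→A 5·14=70, C6→A 8·21=168, C7→A 5·4=20. Service 449; fixed 319; total 768.
Plan B: {A, B, C}: C1→B 11·5=55, C2→B 2·19=38, C3→A 4·5=20, C4→A 7·5=35, C5→A 5·14=70, C6→B 3·21=63, C7→A 5·4=20. Service 301; fixed 541; total 842.
Difference: |768 − 842| = 74.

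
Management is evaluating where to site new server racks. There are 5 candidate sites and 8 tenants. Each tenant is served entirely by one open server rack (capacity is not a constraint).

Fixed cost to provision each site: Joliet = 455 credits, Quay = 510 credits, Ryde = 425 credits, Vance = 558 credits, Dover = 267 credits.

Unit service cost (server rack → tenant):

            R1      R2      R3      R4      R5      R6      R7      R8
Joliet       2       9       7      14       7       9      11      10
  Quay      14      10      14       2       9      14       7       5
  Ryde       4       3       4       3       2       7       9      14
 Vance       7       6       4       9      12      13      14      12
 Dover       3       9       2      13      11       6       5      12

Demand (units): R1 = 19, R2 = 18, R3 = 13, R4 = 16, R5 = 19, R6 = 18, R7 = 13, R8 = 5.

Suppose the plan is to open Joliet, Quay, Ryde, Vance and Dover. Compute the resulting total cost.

Each tenant is assigned to its cheapest site among the open ones.
{Joliet, Quay, Ryde, Vance, Dover}: R1→Joliet 2·19=38, R2→Ryde 3·18=54, R3→Dover 2·13=26, R4→Quay 2·16=32, R5→Ryde 2·19=38, R6→Dover 6·18=108, R7→Dover 5·13=65, R8→Quay 5·5=25. Service 386; fixed 2215; total 2601.

Total cost: 2601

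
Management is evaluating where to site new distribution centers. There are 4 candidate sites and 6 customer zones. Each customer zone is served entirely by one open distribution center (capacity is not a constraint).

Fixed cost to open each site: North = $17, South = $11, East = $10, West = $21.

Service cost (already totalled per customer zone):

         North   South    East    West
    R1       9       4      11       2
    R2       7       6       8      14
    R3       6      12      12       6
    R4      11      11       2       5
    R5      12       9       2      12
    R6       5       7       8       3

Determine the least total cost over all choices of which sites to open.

Minimum total cost: 53

For any fixed open set, each customer zone goes to its cheapest open site; total = fixed + service.
{East}: R1→East 11, R2→East 8, R3→East 12, R4→East 2, R5→East 2, R6→East 8. Service 43; fixed 10; total 53.
{South, East}: R1→South 4, R2→South 6, R3→South 12, R4→East 2, R5→East 2, R6→South 7. Service 33; fixed 21; total 54.
{East, West}: service 23 + fixed 31 = 54
{North, South, East, West}: R1→West 2, R2→South 6, R3→North 6, R4→East 2, R5→East 2, R6→West 3. Service 21; fixed 59; total 80.
(All 15 nonempty subsets were checked; East only is lowest.)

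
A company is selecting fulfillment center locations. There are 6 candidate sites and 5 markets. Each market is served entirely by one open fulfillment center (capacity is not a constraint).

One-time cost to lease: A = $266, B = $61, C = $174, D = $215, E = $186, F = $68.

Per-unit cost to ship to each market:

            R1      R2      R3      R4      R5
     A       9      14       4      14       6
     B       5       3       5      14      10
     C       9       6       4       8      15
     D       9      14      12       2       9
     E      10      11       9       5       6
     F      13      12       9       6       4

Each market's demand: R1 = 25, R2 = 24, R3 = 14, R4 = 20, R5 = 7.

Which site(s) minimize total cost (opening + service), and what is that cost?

Open B and F; minimum total cost 544.

For any fixed open set, each market goes to its cheapest open site; total = fixed + service.
{B, F}: R1→B 5·25=125, R2→B 3·24=72, R3→B 5·14=70, R4→F 6·20=120, R5→F 4·7=28. Service 415; fixed 129; total 544.
{B, D}: service 370 + fixed 276 = 646
{B, E}: service 409 + fixed 247 = 656
{A, B, C, D, E, F}: service 321 + fixed 970 = 1291
No other subset beats 544.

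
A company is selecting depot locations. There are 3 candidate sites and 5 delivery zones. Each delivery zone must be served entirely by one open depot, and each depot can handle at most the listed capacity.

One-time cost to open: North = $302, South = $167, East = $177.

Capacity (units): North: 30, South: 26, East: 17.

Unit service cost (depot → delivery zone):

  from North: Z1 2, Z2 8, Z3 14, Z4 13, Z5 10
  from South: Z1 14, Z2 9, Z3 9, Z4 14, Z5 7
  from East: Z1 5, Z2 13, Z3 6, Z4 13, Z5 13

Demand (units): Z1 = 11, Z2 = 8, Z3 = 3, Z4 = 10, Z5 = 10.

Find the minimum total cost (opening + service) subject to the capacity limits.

Minimum total cost: 782

Open {North, South}: Z1→North 2·11=22, Z2→North 8·8=64, Z3→South 9·3=27, Z4→North 13·10=130, Z5→South 7·10=70.
Loads: North carries 29/30, South carries 13/26. Service 313; fixed 469; total 782.
Next best feasible plan costs 790.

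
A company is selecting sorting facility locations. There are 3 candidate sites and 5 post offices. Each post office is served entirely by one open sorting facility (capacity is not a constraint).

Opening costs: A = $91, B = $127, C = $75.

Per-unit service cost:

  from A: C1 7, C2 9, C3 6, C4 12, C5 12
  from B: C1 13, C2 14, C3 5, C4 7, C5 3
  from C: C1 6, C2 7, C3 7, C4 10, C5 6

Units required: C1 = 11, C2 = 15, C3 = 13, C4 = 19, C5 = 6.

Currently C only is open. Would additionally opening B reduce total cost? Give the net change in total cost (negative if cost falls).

Current service cost with {C}: 488.
Adding B: each post office re-picks its cheapest; new service cost 387, saving 101.
Extra fixed cost: 127. Net change = 127 − 101 = 26.
(Totals: 563 → 589.)

No — net change +26 (cost rises by 26).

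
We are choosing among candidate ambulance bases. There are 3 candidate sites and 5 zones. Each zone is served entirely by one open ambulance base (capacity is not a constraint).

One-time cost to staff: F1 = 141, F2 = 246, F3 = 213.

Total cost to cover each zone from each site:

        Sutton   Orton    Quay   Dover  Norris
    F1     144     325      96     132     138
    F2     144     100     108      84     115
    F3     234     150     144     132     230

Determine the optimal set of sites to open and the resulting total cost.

For any fixed open set, each zone goes to its cheapest open site; total = fixed + service.
{F2}: Sutton→F2 144, Orton→F2 100, Quay→F2 108, Dover→F2 84, Norris→F2 115. Service 551; fixed 246; total 797.
{F1, F2}: service 539 + fixed 387 = 926
{F1}: service 835 + fixed 141 = 976
{F1, F2, F3}: service 539 + fixed 600 = 1139
(All 7 nonempty subsets were checked; F2 only is lowest.)

Open F2 only; minimum total cost 797.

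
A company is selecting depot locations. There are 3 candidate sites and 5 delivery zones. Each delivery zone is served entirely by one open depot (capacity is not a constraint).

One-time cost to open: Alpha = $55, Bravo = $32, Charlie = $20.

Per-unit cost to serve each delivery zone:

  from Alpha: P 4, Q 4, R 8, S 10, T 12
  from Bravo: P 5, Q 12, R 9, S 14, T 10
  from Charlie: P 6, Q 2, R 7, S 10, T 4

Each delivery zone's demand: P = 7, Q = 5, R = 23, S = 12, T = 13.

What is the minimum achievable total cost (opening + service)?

For any fixed open set, each delivery zone goes to its cheapest open site; total = fixed + service.
{Charlie}: P→Charlie 6·7=42, Q→Charlie 2·5=10, R→Charlie 7·23=161, S→Charlie 10·12=120, T→Charlie 4·13=52. Service 385; fixed 20; total 405.
{Bravo, Charlie}: service 378 + fixed 52 = 430
{Alpha, Charlie}: P→Alpha 4·7=28, Q→Charlie 2·5=10, R→Charlie 7·23=161, S→Alpha 10·12=120, T→Charlie 4·13=52. Service 371; fixed 75; total 446.
{Alpha, Bravo, Charlie}: service 371 + fixed 107 = 478
No other subset beats 405.

Minimum total cost: 405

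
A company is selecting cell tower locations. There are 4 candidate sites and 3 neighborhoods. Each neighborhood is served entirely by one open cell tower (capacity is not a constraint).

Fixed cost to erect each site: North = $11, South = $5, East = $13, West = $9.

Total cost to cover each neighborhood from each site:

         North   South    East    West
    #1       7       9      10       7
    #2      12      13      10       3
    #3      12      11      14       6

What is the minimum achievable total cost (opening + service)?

Minimum total cost: 25

For any fixed open set, each neighborhood goes to its cheapest open site; total = fixed + service.
{West}: #1→West 7, #2→West 3, #3→West 6. Service 16; fixed 9; total 25.
{South, West}: #1→West 7, #2→West 3, #3→West 6. Service 16; fixed 14; total 30.
{North, West}: service 16 + fixed 20 = 36
{North, South, East, West}: service 16 + fixed 38 = 54
No other subset beats 25.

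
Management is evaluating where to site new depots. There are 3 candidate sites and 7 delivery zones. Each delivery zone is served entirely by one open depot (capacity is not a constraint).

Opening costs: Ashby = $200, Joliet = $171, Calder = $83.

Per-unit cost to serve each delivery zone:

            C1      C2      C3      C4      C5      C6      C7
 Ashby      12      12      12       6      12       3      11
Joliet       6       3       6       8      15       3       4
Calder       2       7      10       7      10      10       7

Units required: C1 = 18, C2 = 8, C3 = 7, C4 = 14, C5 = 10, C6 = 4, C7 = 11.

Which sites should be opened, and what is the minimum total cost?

For any fixed open set, each delivery zone goes to its cheapest open site; total = fixed + service.
{Calder}: C1→Calder 2·18=36, C2→Calder 7·8=56, C3→Calder 10·7=70, C4→Calder 7·14=98, C5→Calder 10·10=100, C6→Calder 10·4=40, C7→Calder 7·11=77. Service 477; fixed 83; total 560.
{Joliet, Calder}: service 356 + fixed 254 = 610
{Joliet}: service 492 + fixed 171 = 663
{Ashby, Joliet, Calder}: service 342 + fixed 454 = 796
No other subset beats 560.

Open Calder only; minimum total cost 560.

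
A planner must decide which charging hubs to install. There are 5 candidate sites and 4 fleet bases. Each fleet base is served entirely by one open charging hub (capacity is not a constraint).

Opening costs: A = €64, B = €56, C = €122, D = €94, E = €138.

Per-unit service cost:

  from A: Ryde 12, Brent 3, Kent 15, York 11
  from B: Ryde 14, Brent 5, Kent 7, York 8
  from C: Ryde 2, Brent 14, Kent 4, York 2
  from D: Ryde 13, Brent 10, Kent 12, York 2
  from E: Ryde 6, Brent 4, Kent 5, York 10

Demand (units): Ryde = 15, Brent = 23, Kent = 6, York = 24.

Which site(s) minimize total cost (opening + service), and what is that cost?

For any fixed open set, each fleet base goes to its cheapest open site; total = fixed + service.
{A, C}: Ryde→C 2·15=30, Brent→A 3·23=69, Kent→C 4·6=24, York→C 2·24=48. Service 171; fixed 186; total 357.
{B, C}: service 217 + fixed 178 = 395
{A, B, C}: service 171 + fixed 242 = 413
{A, B, C, D, E}: service 171 + fixed 474 = 645
No other subset beats 357.

Open A and C; minimum total cost 357.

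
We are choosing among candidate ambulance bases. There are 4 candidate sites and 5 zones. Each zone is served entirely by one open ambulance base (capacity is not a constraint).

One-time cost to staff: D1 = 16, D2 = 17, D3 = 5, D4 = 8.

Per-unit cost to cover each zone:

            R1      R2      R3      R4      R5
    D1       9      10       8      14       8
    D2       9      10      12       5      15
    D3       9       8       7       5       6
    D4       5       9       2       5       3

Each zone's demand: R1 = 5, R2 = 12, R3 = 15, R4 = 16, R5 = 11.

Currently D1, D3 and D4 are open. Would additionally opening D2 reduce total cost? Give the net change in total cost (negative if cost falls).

No — net change +17 (cost rises by 17).

Current service cost with {D1, D3, D4}: 264.
Adding D2: each zone re-picks its cheapest; new service cost 264, saving 0.
Extra fixed cost: 17. Net change = 17 − 0 = 17.
(Totals: 293 → 310.)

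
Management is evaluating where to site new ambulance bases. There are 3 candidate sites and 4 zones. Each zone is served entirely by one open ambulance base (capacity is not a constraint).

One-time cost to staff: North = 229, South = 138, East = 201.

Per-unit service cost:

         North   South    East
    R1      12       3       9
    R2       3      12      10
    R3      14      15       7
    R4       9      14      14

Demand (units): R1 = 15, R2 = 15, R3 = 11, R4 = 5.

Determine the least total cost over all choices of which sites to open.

Minimum total cost: 598

For any fixed open set, each zone goes to its cheapest open site; total = fixed + service.
{South}: R1→South 3·15=45, R2→South 12·15=180, R3→South 15·11=165, R4→South 14·5=70. Service 460; fixed 138; total 598.
{East}: R1→East 9·15=135, R2→East 10·15=150, R3→East 7·11=77, R4→East 14·5=70. Service 432; fixed 201; total 633.
{North}: service 424 + fixed 229 = 653
{North, South, East}: service 212 + fixed 568 = 780
(All 7 nonempty subsets were checked; South only is lowest.)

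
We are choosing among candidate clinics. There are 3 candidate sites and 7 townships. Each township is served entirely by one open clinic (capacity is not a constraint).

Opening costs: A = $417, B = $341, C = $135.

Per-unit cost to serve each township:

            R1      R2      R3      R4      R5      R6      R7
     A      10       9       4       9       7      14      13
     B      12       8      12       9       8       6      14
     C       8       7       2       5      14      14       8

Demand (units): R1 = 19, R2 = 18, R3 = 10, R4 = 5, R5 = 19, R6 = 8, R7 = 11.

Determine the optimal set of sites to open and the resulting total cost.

For any fixed open set, each township goes to its cheapest open site; total = fixed + service.
{C}: R1→C 8·19=152, R2→C 7·18=126, R3→C 2·10=20, R4→C 5·5=25, R5→C 14·19=266, R6→C 14·8=112, R7→C 8·11=88. Service 789; fixed 135; total 924.
{B, C}: service 611 + fixed 476 = 1087
{A, C}: service 656 + fixed 552 = 1208
{A, B, C}: R1→C 8·19=152, R2→C 7·18=126, R3→C 2·10=20, R4→C 5·5=25, R5→A 7·19=133, R6→B 6·8=48, R7→C 8·11=88. Service 592; fixed 893; total 1485.
No other subset beats 924.

Open C only; minimum total cost 924.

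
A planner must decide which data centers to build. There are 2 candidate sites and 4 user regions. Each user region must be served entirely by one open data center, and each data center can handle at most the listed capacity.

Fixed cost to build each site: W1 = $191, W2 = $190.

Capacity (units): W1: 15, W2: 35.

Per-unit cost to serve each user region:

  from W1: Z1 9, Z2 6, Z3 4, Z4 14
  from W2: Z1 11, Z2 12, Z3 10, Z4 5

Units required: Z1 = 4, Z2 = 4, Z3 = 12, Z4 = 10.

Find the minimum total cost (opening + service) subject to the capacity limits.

Open {W2}: Z1→W2 11·4=44, Z2→W2 12·4=48, Z3→W2 10·12=120, Z4→W2 5·10=50.
Loads: W2 carries 30/35. Service 262; fixed 190; total 452.
Next best feasible plan costs 571.

Minimum total cost: 452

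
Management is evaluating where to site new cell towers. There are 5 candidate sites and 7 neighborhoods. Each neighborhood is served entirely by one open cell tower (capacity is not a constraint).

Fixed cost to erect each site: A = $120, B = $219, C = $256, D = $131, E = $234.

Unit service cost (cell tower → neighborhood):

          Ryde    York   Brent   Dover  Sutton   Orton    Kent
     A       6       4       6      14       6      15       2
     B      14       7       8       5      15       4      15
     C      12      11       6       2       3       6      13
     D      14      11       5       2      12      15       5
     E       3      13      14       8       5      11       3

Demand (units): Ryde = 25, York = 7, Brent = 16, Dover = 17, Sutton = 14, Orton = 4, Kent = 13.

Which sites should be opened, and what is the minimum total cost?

Open A and D; minimum total cost 713.

For any fixed open set, each neighborhood goes to its cheapest open site; total = fixed + service.
{A, D}: Ryde→A 6·25=150, York→A 4·7=28, Brent→D 5·16=80, Dover→D 2·17=34, Sutton→A 6·14=84, Orton→A 15·4=60, Kent→A 2·13=26. Service 462; fixed 251; total 713.
{A, C}: Ryde→A 6·25=150, York→A 4·7=28, Brent→A 6·16=96, Dover→C 2·17=34, Sutton→C 3·14=42, Orton→C 6·4=24, Kent→A 2·13=26. Service 400; fixed 376; total 776.
{D, E}: service 419 + fixed 365 = 784
{A, B, C, D, E}: service 301 + fixed 960 = 1261
No other subset beats 713.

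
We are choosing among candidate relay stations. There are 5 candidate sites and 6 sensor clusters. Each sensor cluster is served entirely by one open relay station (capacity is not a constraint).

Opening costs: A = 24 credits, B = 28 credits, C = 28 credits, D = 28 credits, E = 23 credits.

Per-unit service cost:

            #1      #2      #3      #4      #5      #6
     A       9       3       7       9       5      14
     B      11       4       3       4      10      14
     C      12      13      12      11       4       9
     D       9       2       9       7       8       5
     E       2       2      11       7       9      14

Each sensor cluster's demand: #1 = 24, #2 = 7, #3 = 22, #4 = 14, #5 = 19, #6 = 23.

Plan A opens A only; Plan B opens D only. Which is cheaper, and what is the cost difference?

Plan A: {A}: #1→A 9·24=216, #2→A 3·7=21, #3→A 7·22=154, #4→A 9·14=126, #5→A 5·19=95, #6→A 14·23=322. Service 934; fixed 24; total 958.
Plan B: {D}: #1→D 9·24=216, #2→D 2·7=14, #3→D 9·22=198, #4→D 7·14=98, #5→D 8·19=152, #6→D 5·23=115. Service 793; fixed 28; total 821.
Difference: |958 − 821| = 137.

Plan B is cheaper by 137.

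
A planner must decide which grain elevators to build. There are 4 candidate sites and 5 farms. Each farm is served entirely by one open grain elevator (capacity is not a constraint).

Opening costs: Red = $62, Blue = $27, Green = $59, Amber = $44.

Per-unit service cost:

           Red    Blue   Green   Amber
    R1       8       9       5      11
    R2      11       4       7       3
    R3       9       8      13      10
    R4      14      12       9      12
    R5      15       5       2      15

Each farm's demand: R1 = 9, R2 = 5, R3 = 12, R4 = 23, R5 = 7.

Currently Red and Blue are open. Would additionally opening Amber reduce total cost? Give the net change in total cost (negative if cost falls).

No — net change +39 (cost rises by 39).

Current service cost with {Red, Blue}: 499.
Adding Amber: each farm re-picks its cheapest; new service cost 494, saving 5.
Extra fixed cost: 44. Net change = 44 − 5 = 39.
(Totals: 588 → 627.)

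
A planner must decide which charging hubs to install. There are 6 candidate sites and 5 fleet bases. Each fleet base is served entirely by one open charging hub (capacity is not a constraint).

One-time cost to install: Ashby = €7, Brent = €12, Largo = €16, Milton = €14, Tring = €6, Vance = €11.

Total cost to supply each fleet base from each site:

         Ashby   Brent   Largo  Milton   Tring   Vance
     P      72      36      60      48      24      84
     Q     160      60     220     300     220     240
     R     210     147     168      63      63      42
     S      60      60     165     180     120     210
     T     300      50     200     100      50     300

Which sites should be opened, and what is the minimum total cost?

For any fixed open set, each fleet base goes to its cheapest open site; total = fixed + service.
{Brent, Tring, Vance}: P→Tring 24, Q→Brent 60, R→Vance 42, S→Brent 60, T→Brent 50. Service 236; fixed 29; total 265.
{Brent, Vance}: P→Brent 36, Q→Brent 60, R→Vance 42, S→Brent 60, T→Brent 50. Service 248; fixed 23; total 271.
{Ashby, Brent, Tring, Vance}: service 236 + fixed 36 = 272
{Ashby, Brent, Largo, Milton, Tring, Vance}: service 236 + fixed 66 = 302
No other subset beats 265.

Open Brent, Tring and Vance; minimum total cost 265.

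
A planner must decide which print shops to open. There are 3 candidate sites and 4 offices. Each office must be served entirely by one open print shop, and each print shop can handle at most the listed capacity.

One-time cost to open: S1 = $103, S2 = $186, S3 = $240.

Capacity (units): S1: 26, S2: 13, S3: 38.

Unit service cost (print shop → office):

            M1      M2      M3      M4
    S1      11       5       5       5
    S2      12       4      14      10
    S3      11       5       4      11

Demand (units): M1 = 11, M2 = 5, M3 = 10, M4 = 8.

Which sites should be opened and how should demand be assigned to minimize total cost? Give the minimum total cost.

Open {S3}: M1→S3 11·11=121, M2→S3 5·5=25, M3→S3 4·10=40, M4→S3 11·8=88.
Loads: S3 carries 34/38. Service 274; fixed 240; total 514.
Next best feasible plan costs 536.

Minimum total cost: 514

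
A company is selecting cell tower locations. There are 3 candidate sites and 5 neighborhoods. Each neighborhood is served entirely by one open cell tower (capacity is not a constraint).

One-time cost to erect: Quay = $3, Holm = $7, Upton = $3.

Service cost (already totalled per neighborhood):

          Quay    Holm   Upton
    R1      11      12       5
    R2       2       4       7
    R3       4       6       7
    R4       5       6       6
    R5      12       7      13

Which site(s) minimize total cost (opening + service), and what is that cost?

Open Quay and Upton; minimum total cost 34.

For any fixed open set, each neighborhood goes to its cheapest open site; total = fixed + service.
{Quay, Upton}: R1→Upton 5, R2→Quay 2, R3→Quay 4, R4→Quay 5, R5→Quay 12. Service 28; fixed 6; total 34.
{Quay, Holm, Upton}: service 23 + fixed 13 = 36
{Quay}: service 34 + fixed 3 = 37
No other subset beats 34.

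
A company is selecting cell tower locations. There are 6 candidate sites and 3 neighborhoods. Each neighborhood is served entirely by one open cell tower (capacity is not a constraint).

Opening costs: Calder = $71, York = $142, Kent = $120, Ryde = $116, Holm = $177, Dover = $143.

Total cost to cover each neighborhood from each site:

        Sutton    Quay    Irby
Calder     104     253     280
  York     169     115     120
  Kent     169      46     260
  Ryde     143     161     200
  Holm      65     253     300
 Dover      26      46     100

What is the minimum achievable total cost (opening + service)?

For any fixed open set, each neighborhood goes to its cheapest open site; total = fixed + service.
{Dover}: Sutton→Dover 26, Quay→Dover 46, Irby→Dover 100. Service 172; fixed 143; total 315.
{Calder, Dover}: service 172 + fixed 214 = 386
{Ryde, Dover}: Sutton→Dover 26, Quay→Dover 46, Irby→Dover 100. Service 172; fixed 259; total 431.
{Calder, York, Kent, Ryde, Holm, Dover}: Sutton→Dover 26, Quay→Kent 46, Irby→Dover 100. Service 172; fixed 769; total 941.
No other subset beats 315.

Minimum total cost: 315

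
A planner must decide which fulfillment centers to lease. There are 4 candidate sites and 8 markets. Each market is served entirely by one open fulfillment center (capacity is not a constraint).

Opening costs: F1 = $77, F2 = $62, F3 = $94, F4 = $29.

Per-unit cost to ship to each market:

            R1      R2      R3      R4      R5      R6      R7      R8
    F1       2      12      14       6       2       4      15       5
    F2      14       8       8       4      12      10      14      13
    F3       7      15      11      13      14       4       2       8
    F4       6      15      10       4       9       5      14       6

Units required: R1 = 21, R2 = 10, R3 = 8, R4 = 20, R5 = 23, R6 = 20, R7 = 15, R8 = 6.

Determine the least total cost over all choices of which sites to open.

Minimum total cost: 685

For any fixed open set, each market goes to its cheapest open site; total = fixed + service.
{F1, F2, F3}: R1→F1 2·21=42, R2→F2 8·10=80, R3→F2 8·8=64, R4→F2 4·20=80, R5→F1 2·23=46, R6→F1 4·20=80, R7→F3 2·15=30, R8→F1 5·6=30. Service 452; fixed 233; total 685.
{F1, F3, F4}: service 508 + fixed 200 = 708
{F1, F2, F3, F4}: service 452 + fixed 262 = 714
{F4}: service 989 + fixed 29 = 1018
(All 15 nonempty subsets were checked; F1, F2 and F3 is lowest.)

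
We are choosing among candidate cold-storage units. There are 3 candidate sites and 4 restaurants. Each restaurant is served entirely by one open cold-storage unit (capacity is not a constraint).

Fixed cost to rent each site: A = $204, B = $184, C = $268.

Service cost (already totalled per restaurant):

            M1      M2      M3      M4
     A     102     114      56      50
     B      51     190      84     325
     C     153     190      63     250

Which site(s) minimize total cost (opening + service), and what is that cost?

Open A only; minimum total cost 526.

For any fixed open set, each restaurant goes to its cheapest open site; total = fixed + service.
{A}: M1→A 102, M2→A 114, M3→A 56, M4→A 50. Service 322; fixed 204; total 526.
{A, B}: M1→B 51, M2→A 114, M3→A 56, M4→A 50. Service 271; fixed 388; total 659.
{A, C}: M1→A 102, M2→A 114, M3→A 56, M4→A 50. Service 322; fixed 472; total 794.
{A, B, C}: M1→B 51, M2→A 114, M3→A 56, M4→A 50. Service 271; fixed 656; total 927.
(All 7 nonempty subsets were checked; A only is lowest.)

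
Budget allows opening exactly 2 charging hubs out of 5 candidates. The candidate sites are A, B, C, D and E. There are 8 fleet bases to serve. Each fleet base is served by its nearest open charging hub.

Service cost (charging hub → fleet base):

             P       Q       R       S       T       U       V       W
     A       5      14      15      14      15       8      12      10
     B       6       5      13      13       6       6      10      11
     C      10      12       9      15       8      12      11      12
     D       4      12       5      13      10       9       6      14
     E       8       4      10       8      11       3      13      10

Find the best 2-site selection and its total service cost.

Choose D and E; total service cost 50.

With exactly 2 open, each fleet base uses its cheapest among the chosen.
{D, E}: P→D 4, Q→E 4, R→D 5, S→E 8, T→D 10, U→E 3, V→D 6, W→E 10. Service cost 50.
{B, D}: service cost 56
{B, E}: service cost 57
Among all 10 size-2 choices, {D, E} is lowest.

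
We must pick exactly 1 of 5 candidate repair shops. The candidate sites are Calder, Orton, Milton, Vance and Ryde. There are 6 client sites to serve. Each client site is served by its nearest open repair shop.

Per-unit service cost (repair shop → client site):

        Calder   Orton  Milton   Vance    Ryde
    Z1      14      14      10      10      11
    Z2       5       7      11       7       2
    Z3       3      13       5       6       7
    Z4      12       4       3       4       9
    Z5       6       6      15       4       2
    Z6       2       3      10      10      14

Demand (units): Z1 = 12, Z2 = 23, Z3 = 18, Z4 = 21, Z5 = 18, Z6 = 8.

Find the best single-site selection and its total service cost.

Choose Vance only; total service cost 625.

With exactly 1 open, each client site uses its cheapest among the chosen.
{Vance}: Z1→Vance 10·12=120, Z2→Vance 7·23=161, Z3→Vance 6·18=108, Z4→Vance 4·21=84, Z5→Vance 4·18=72, Z6→Vance 10·8=80. Service cost 625.
{Ryde}: service cost 641
{Calder}: service cost 713
Among all 5 size-1 choices, {Vance} is lowest.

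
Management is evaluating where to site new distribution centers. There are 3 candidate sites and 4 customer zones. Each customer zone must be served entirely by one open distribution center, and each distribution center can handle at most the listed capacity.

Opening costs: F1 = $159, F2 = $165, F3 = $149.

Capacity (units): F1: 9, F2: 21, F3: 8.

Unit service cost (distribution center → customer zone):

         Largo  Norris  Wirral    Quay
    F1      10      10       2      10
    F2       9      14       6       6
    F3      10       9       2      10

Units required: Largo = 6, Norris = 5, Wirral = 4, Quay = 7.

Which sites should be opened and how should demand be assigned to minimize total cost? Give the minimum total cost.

Open {F1, F2}: Largo→F2 9·6=54, Norris→F1 10·5=50, Wirral→F1 2·4=8, Quay→F2 6·7=42.
Loads: F1 carries 9/9, F2 carries 13/21. Service 154; fixed 324; total 478.
Next best feasible plan costs 479.

Minimum total cost: 478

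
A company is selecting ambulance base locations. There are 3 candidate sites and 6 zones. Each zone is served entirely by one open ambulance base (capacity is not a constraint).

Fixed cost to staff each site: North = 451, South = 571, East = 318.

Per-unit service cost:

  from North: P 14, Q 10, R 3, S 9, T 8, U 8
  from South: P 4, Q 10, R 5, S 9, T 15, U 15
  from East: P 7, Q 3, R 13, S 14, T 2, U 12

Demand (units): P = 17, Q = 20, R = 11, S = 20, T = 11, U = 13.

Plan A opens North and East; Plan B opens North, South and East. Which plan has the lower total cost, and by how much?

Plan A is cheaper by 520.

Plan A: {North, East}: P→East 7·17=119, Q→East 3·20=60, R→North 3·11=33, S→North 9·20=180, T→East 2·11=22, U→North 8·13=104. Service 518; fixed 769; total 1287.
Plan B: {North, South, East}: P→South 4·17=68, Q→East 3·20=60, R→North 3·11=33, S→North 9·20=180, T→East 2·11=22, U→North 8·13=104. Service 467; fixed 1340; total 1807.
Difference: |1287 − 1807| = 520.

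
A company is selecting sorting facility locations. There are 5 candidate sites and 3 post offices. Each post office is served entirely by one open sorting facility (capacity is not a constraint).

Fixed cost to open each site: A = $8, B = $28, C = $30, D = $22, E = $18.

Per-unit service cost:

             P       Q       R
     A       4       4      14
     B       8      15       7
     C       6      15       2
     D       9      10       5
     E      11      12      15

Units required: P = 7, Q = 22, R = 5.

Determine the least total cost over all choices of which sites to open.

For any fixed open set, each post office goes to its cheapest open site; total = fixed + service.
{A, C}: P→A 4·7=28, Q→A 4·22=88, R→C 2·5=10. Service 126; fixed 38; total 164.
{A, D}: P→A 4·7=28, Q→A 4·22=88, R→D 5·5=25. Service 141; fixed 30; total 171.
{A, C, E}: service 126 + fixed 56 = 182
{A, B, C, D, E}: service 126 + fixed 106 = 232
No other subset beats 164.

Minimum total cost: 164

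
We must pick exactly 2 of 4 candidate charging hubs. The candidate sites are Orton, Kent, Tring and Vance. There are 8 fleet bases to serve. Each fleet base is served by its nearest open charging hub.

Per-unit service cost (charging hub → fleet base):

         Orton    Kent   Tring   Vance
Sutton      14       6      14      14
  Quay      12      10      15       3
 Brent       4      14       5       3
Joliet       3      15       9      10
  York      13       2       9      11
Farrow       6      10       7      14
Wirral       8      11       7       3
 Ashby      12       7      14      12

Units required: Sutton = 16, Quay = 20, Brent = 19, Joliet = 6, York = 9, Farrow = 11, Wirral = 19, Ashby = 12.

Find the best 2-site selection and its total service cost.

With exactly 2 open, each fleet base uses its cheapest among the chosen.
{Kent, Vance}: Sutton→Kent 6·16=96, Quay→Vance 3·20=60, Brent→Vance 3·19=57, Joliet→Vance 10·6=60, York→Kent 2·9=18, Farrow→Kent 10·11=110, Wirral→Vance 3·19=57, Ashby→Kent 7·12=84. Service cost 542.
{Orton, Kent}: service cost 710
{Orton, Vance}: service cost 725
Among all 6 size-2 choices, {Kent, Vance} is lowest.

Choose Kent and Vance; total service cost 542.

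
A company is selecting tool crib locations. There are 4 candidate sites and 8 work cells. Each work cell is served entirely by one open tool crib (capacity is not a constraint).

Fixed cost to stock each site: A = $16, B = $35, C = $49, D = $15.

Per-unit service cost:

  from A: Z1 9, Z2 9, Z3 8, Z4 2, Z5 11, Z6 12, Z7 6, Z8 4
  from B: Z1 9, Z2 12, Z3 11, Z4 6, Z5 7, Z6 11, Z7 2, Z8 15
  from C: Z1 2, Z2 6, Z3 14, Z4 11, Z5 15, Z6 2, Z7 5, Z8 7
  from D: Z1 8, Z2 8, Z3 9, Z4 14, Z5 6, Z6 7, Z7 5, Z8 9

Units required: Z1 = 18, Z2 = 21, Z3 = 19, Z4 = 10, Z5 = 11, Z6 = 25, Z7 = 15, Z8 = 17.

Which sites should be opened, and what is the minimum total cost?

For any fixed open set, each work cell goes to its cheapest open site; total = fixed + service.
{A, B, C}: Z1→C 2·18=36, Z2→C 6·21=126, Z3→A 8·19=152, Z4→A 2·10=20, Z5→B 7·11=77, Z6→C 2·25=50, Z7→B 2·15=30, Z8→A 4·17=68. Service 559; fixed 100; total 659.
{A, B, C, D}: service 548 + fixed 115 = 663
{A, C, D}: service 593 + fixed 80 = 673
{D}: Z1→D 8·18=144, Z2→D 8·21=168, Z3→D 9·19=171, Z4→D 14·10=140, Z5→D 6·11=66, Z6→D 7·25=175, Z7→D 5·15=75, Z8→D 9·17=153. Service 1092; fixed 15; total 1107.
No other subset beats 659.

Open A, B and C; minimum total cost 659.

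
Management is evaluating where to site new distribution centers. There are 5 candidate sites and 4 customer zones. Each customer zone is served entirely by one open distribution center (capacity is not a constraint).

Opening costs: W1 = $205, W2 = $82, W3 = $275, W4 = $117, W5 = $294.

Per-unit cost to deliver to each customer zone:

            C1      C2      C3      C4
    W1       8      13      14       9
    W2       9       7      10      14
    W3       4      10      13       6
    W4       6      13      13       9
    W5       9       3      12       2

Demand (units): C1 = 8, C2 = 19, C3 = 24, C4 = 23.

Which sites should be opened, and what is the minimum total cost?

Open W5 only; minimum total cost 757.

For any fixed open set, each customer zone goes to its cheapest open site; total = fixed + service.
{W5}: C1→W5 9·8=72, C2→W5 3·19=57, C3→W5 12·24=288, C4→W5 2·23=46. Service 463; fixed 294; total 757.
{W2, W5}: C1→W2 9·8=72, C2→W5 3·19=57, C3→W2 10·24=240, C4→W5 2·23=46. Service 415; fixed 376; total 791.
{W2, W4}: C1→W4 6·8=48, C2→W2 7·19=133, C3→W2 10·24=240, C4→W4 9·23=207. Service 628; fixed 199; total 827.
{W1, W2, W3, W4, W5}: service 375 + fixed 973 = 1348
No other subset beats 757.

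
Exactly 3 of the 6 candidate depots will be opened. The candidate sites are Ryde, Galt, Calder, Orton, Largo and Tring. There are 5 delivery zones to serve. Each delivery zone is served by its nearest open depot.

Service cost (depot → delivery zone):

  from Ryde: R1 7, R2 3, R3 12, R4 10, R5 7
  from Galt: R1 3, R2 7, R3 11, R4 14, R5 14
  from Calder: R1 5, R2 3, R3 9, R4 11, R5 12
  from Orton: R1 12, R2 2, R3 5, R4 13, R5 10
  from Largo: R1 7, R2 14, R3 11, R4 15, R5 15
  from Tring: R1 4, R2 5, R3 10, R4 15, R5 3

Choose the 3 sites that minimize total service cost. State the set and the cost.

Choose Ryde, Orton and Tring; total service cost 24.

With exactly 3 open, each delivery zone uses its cheapest among the chosen.
{Ryde, Orton, Tring}: R1→Tring 4, R2→Orton 2, R3→Orton 5, R4→Ryde 10, R5→Tring 3. Service cost 24.
{Calder, Orton, Tring}: service cost 25
{Galt, Orton, Tring}: service cost 26
Among all 20 size-3 choices, {Ryde, Orton, Tring} is lowest.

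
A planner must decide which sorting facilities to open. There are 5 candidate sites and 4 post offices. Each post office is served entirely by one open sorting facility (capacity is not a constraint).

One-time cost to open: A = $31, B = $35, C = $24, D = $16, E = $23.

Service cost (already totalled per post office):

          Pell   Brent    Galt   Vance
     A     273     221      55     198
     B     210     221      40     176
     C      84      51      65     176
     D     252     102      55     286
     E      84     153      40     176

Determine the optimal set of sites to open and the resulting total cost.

For any fixed open set, each post office goes to its cheapest open site; total = fixed + service.
{C, E}: Pell→C 84, Brent→C 51, Galt→E 40, Vance→C 176. Service 351; fixed 47; total 398.
{C}: service 376 + fixed 24 = 400
{C, D}: Pell→C 84, Brent→C 51, Galt→D 55, Vance→C 176. Service 366; fixed 40; total 406.
{A, B, C, D, E}: service 351 + fixed 129 = 480
No other subset beats 398.

Open C and E; minimum total cost 398.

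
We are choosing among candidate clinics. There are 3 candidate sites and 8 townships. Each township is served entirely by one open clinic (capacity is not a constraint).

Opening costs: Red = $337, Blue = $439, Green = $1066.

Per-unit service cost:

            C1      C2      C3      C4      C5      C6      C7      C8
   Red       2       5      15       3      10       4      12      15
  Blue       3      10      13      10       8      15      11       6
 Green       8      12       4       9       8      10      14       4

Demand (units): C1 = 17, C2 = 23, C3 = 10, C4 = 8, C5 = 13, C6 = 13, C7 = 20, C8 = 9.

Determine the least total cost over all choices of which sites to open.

For any fixed open set, each township goes to its cheapest open site; total = fixed + service.
{Red}: C1→Red 2·17=34, C2→Red 5·23=115, C3→Red 15·10=150, C4→Red 3·8=24, C5→Red 10·13=130, C6→Red 4·13=52, C7→Red 12·20=240, C8→Red 15·9=135. Service 880; fixed 337; total 1217.
{Blue}: service 1064 + fixed 439 = 1503
{Red, Blue}: service 733 + fixed 776 = 1509
{Red, Blue, Green}: service 625 + fixed 1842 = 2467
(All 7 nonempty subsets were checked; Red only is lowest.)

Minimum total cost: 1217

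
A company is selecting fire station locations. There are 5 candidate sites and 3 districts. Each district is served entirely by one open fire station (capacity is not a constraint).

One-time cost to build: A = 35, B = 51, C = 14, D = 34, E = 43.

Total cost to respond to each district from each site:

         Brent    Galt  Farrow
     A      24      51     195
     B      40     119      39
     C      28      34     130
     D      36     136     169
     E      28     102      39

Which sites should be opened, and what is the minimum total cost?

Open C and E; minimum total cost 158.

For any fixed open set, each district goes to its cheapest open site; total = fixed + service.
{C, E}: Brent→C 28, Galt→C 34, Farrow→E 39. Service 101; fixed 57; total 158.
{B, C}: service 101 + fixed 65 = 166
{A, C, E}: Brent→A 24, Galt→C 34, Farrow→E 39. Service 97; fixed 92; total 189.
{A, B, C, D, E}: service 97 + fixed 177 = 274
No other subset beats 158.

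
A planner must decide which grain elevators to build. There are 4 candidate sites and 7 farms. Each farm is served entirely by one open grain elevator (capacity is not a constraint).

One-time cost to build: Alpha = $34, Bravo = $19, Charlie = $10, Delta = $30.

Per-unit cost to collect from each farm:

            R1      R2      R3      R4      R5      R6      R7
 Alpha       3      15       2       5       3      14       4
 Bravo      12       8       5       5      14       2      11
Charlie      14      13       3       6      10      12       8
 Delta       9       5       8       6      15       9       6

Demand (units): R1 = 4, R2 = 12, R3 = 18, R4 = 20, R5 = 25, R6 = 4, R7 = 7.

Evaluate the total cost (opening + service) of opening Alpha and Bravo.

Total cost: 408

Each farm is assigned to its cheapest site among the open ones.
{Alpha, Bravo}: R1→Alpha 3·4=12, R2→Bravo 8·12=96, R3→Alpha 2·18=36, R4→Alpha 5·20=100, R5→Alpha 3·25=75, R6→Bravo 2·4=8, R7→Alpha 4·7=28. Service 355; fixed 53; total 408.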